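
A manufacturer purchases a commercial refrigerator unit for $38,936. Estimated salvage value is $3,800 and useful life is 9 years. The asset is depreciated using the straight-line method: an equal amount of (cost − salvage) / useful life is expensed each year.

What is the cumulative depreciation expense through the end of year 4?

$15,616

Depreciable base = $38,936 − $3,800 = $35,136.
Annual expense = $35,136 / 9 = $3,904.
End of year 1: book value $35,032.
End of year 2: book value $31,128.
End of year 3: book value $27,224.
End of year 4: book value $23,320.
Accumulated through year 4 = $38,936 − $23,320 = $15,616.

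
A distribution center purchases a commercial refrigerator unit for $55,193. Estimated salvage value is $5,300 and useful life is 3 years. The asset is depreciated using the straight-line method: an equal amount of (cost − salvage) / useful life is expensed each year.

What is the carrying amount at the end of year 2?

Depreciable base = $55,193 − $5,300 = $49,893.
Annual expense = $49,893 / 3 = $16,631.
End of year 1: book value $38,562.
End of year 2: book value $21,931.

$21,931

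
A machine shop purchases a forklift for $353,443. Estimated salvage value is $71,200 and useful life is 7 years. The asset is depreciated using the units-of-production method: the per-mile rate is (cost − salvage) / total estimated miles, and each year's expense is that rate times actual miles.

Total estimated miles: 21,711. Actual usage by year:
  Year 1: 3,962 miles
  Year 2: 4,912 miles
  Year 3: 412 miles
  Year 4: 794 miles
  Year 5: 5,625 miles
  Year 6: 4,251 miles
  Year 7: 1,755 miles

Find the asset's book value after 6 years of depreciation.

Depreciable base = $353,443 − $71,200 = $282,243.
Rate = $282,243 / 21,711 miles = $13 per mile.
Year 1: 3,962 × $13 = $51,506. Book value $301,937.
Year 2: 4,912 × $13 = $63,856. Book value $238,081.
Year 3: 412 × $13 = $5,356. Book value $232,725.
Year 4: 794 × $13 = $10,322. Book value $222,403.
Year 5: 5,625 × $13 = $73,125. Book value $149,278.
Year 6: 4,251 × $13 = $55,263. Book value $94,015.

$94,015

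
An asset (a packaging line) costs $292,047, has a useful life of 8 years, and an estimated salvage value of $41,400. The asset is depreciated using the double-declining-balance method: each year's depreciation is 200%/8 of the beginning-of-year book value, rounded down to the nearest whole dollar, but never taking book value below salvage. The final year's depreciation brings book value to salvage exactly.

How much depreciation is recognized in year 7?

$10,579

Depreciable base = $292,047 − $41,400 = $250,647.
Year 1: ⌊$292,047 × 200%/8⌋ = $73,011. Book value $219,036.
Year 2: ⌊$219,036 × 200%/8⌋ = $54,759. Book value $164,277.
Year 3: ⌊$164,277 × 200%/8⌋ = $41,069. Book value $123,208.
Year 4: ⌊$123,208 × 200%/8⌋ = $30,802. Book value $92,406.
Year 5: ⌊$92,406 × 200%/8⌋ = $23,101. Book value $69,305.
Year 6: ⌊$69,305 × 200%/8⌋ = $17,326. Book value $51,979.
Year 7: ⌊$51,979 × 200%/8⌋ = $12,994, capped at $10,579. Book value $41,400.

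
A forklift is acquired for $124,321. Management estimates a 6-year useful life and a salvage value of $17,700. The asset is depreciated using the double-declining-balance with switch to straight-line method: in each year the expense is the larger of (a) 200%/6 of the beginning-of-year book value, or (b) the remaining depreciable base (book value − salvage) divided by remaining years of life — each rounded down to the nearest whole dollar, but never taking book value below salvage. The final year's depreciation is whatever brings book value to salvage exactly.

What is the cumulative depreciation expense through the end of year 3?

Depreciable base = $124,321 − $17,700 = $106,621.
Year 1: DB = ⌊$124,321 × 200%/6⌋ = $41,440; SL = ⌊$106,621/6⌋ = $17,770 → take DB $41,440. Book value $82,881.
Year 2: DB = ⌊$82,881 × 200%/6⌋ = $27,627; SL = ⌊$65,181/5⌋ = $13,036 → take DB $27,627. Book value $55,254.
Year 3: DB = ⌊$55,254 × 200%/6⌋ = $18,418; SL = ⌊$37,554/4⌋ = $9,388 → take DB $18,418. Book value $36,836.
Accumulated through year 3 = $124,321 − $36,836 = $87,485.

$87,485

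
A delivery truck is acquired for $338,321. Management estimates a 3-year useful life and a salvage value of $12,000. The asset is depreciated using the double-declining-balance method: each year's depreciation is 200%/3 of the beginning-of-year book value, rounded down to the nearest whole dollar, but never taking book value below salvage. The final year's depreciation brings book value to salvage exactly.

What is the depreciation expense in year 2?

Depreciable base = $338,321 − $12,000 = $326,321.
Year 1: ⌊$338,321 × 200%/3⌋ = $225,547. Book value $112,774.
Year 2: ⌊$112,774 × 200%/3⌋ = $75,182. Book value $37,592.

$75,182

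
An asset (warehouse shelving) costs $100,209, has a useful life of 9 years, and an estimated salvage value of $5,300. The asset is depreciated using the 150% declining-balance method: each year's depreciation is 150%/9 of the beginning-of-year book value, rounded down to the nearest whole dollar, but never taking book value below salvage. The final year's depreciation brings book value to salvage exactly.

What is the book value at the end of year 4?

$48,327

Depreciable base = $100,209 − $5,300 = $94,909.
Year 1: ⌊$100,209 × 150%/9⌋ = $16,701. Book value $83,508.
Year 2: ⌊$83,508 × 150%/9⌋ = $13,918. Book value $69,590.
Year 3: ⌊$69,590 × 150%/9⌋ = $11,598. Book value $57,992.
Year 4: ⌊$57,992 × 150%/9⌋ = $9,665. Book value $48,327.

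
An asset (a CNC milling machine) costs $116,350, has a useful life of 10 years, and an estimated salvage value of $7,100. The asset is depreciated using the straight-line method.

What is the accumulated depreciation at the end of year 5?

$54,625

Depreciable base = $116,350 − $7,100 = $109,250.
Annual expense = $109,250 / 10 = $10,925.
End of year 1: book value $105,425.
End of year 2: book value $94,500.
End of year 3: book value $83,575.
End of year 4: book value $72,650.
End of year 5: book value $61,725.
Accumulated through year 5 = $116,350 − $61,725 = $54,625.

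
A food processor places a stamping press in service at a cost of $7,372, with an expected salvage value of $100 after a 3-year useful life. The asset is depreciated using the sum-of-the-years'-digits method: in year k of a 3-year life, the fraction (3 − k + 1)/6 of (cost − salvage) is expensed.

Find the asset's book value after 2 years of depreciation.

$1,312

Depreciable base = $7,372 − $100 = $7,272.
Sum of the years' digits = 3+2+1 = 6.
Year 1: $7,272 × 3/6 = $3,636. Book value $3,736.
Year 2: $7,272 × 2/6 = $2,424. Book value $1,312.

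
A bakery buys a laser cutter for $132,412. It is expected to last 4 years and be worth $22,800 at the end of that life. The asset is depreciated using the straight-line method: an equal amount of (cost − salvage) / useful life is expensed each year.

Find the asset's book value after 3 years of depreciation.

$50,203

Depreciable base = $132,412 − $22,800 = $109,612.
Annual expense = $109,612 / 4 = $27,403.
End of year 1: book value $105,009.
End of year 2: book value $77,606.
End of year 3: book value $50,203.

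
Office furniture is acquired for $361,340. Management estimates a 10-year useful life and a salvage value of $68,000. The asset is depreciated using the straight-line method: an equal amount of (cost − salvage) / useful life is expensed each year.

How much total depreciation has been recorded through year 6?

Depreciable base = $361,340 − $68,000 = $293,340.
Annual expense = $293,340 / 10 = $29,334.
End of year 1: book value $332,006.
End of year 2: book value $302,672.
End of year 3: book value $273,338.
End of year 4: book value $244,004.
End of year 5: book value $214,670.
End of year 6: book value $185,336.
Accumulated through year 6 = $361,340 − $185,336 = $176,004.

$176,004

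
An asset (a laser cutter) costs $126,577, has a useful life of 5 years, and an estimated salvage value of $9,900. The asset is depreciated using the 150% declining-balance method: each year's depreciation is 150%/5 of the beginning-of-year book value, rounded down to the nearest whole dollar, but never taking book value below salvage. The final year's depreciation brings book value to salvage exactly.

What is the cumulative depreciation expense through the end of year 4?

Depreciable base = $126,577 − $9,900 = $116,677.
Year 1: ⌊$126,577 × 150%/5⌋ = $37,973. Book value $88,604.
Year 2: ⌊$88,604 × 150%/5⌋ = $26,581. Book value $62,023.
Year 3: ⌊$62,023 × 150%/5⌋ = $18,606. Book value $43,417.
Year 4: ⌊$43,417 × 150%/5⌋ = $13,025. Book value $30,392.
Accumulated through year 4 = $126,577 − $30,392 = $96,185.

$96,185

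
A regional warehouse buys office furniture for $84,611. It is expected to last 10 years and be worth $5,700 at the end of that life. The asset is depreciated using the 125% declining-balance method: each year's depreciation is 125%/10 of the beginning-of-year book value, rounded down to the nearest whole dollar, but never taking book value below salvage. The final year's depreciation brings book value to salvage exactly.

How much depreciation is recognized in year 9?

Depreciable base = $84,611 − $5,700 = $78,911.
Year 1: ⌊$84,611 × 125%/10⌋ = $10,576. Book value $74,035.
Year 2: ⌊$74,035 × 125%/10⌋ = $9,254. Book value $64,781.
Year 3: ⌊$64,781 × 125%/10⌋ = $8,097. Book value $56,684.
Year 4: ⌊$56,684 × 125%/10⌋ = $7,085. Book value $49,599.
Year 5: ⌊$49,599 × 125%/10⌋ = $6,199. Book value $43,400.
Year 6: ⌊$43,400 × 125%/10⌋ = $5,425. Book value $37,975.
Year 7: ⌊$37,975 × 125%/10⌋ = $4,746. Book value $33,229.
Year 8: ⌊$33,229 × 125%/10⌋ = $4,153. Book value $29,076.
Year 9: ⌊$29,076 × 125%/10⌋ = $3,634. Book value $25,442.

$3,634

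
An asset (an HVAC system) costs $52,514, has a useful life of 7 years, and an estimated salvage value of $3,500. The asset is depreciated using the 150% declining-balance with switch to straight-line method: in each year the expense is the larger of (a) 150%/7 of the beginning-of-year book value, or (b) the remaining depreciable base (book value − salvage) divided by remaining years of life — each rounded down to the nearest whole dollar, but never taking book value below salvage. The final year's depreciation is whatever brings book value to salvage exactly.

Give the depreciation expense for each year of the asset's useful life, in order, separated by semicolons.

Depreciable base = $52,514 − $3,500 = $49,014.
Year 1: DB = ⌊$52,514 × 150%/7⌋ = $11,253; SL = ⌊$49,014/7⌋ = $7,002 → take DB $11,253. Book value $41,261.
Year 2: DB = ⌊$41,261 × 150%/7⌋ = $8,841; SL = ⌊$37,761/6⌋ = $6,293 → take DB $8,841. Book value $32,420.
Year 3: DB = ⌊$32,420 × 150%/7⌋ = $6,947; SL = ⌊$28,920/5⌋ = $5,784 → take DB $6,947. Book value $25,473.
Year 4: DB = ⌊$25,473 × 150%/7⌋ = $5,458; SL = ⌊$21,973/4⌋ = $5,493 → take SL $5,493. Book value $19,980.
Year 5: DB = ⌊$19,980 × 150%/7⌋ = $4,281; SL = ⌊$16,480/3⌋ = $5,493 → take SL $5,493. Book value $14,487.
Year 6: DB = ⌊$14,487 × 150%/7⌋ = $3,104; SL = ⌊$10,987/2⌋ = $5,493 → take SL $5,493. Book value $8,994.
Year 7 (final): $8,994 − $3,500 = $5,494. Book value $3,500.

$11,253; $8,841; $6,947; $5,493; $5,493; $5,493; $5,494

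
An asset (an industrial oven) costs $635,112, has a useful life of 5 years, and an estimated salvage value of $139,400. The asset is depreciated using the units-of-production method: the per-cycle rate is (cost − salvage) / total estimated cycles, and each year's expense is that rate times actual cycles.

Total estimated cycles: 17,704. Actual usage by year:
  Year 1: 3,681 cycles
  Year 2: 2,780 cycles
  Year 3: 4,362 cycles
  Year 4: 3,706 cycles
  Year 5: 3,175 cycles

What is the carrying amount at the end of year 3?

$332,068

Depreciable base = $635,112 − $139,400 = $495,712.
Rate = $495,712 / 17,704 cycles = $28 per cycle.
Year 1: 3,681 × $28 = $103,068. Book value $532,044.
Year 2: 2,780 × $28 = $77,840. Book value $454,204.
Year 3: 4,362 × $28 = $122,136. Book value $332,068.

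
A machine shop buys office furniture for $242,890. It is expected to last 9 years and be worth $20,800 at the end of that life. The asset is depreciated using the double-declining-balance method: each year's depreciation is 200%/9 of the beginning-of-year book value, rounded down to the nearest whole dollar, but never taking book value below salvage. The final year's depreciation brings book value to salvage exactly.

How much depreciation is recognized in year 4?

Depreciable base = $242,890 − $20,800 = $222,090.
Year 1: ⌊$242,890 × 200%/9⌋ = $53,975. Book value $188,915.
Year 2: ⌊$188,915 × 200%/9⌋ = $41,981. Book value $146,934.
Year 3: ⌊$146,934 × 200%/9⌋ = $32,652. Book value $114,282.
Year 4: ⌊$114,282 × 200%/9⌋ = $25,396. Book value $88,886.

$25,396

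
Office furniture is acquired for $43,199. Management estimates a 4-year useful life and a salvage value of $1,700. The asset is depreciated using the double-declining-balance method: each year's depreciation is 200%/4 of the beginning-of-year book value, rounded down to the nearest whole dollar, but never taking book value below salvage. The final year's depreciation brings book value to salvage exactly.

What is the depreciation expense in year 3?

Depreciable base = $43,199 − $1,700 = $41,499.
Year 1: ⌊$43,199 × 200%/4⌋ = $21,599. Book value $21,600.
Year 2: ⌊$21,600 × 200%/4⌋ = $10,800. Book value $10,800.
Year 3: ⌊$10,800 × 200%/4⌋ = $5,400. Book value $5,400.

$5,400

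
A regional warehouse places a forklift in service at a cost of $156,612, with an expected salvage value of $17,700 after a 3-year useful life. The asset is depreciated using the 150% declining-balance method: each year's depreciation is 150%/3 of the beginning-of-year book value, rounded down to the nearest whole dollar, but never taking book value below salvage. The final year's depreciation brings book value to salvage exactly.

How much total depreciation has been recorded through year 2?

Depreciable base = $156,612 − $17,700 = $138,912.
Year 1: ⌊$156,612 × 150%/3⌋ = $78,306. Book value $78,306.
Year 2: ⌊$78,306 × 150%/3⌋ = $39,153. Book value $39,153.
Accumulated through year 2 = $156,612 − $39,153 = $117,459.

$117,459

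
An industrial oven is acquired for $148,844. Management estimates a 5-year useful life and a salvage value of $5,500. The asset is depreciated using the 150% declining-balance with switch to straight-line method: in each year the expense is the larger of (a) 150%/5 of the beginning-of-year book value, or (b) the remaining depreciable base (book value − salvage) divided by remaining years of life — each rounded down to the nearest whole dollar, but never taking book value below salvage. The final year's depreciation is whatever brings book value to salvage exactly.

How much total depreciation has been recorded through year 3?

$98,388

Depreciable base = $148,844 − $5,500 = $143,344.
Year 1: DB = ⌊$148,844 × 150%/5⌋ = $44,653; SL = ⌊$143,344/5⌋ = $28,668 → take DB $44,653. Book value $104,191.
Year 2: DB = ⌊$104,191 × 150%/5⌋ = $31,257; SL = ⌊$98,691/4⌋ = $24,672 → take DB $31,257. Book value $72,934.
Year 3: DB = ⌊$72,934 × 150%/5⌋ = $21,880; SL = ⌊$67,434/3⌋ = $22,478 → take SL $22,478. Book value $50,456.
Accumulated through year 3 = $148,844 − $50,456 = $98,388.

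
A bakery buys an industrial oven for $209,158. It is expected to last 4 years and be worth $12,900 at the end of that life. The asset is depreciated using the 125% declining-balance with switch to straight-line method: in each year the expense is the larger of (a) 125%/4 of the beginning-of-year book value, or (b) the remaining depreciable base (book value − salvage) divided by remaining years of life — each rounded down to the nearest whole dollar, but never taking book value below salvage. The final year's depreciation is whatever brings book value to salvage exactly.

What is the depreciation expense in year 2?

$44,936

Depreciable base = $209,158 − $12,900 = $196,258.
Year 1: DB = ⌊$209,158 × 125%/4⌋ = $65,361; SL = ⌊$196,258/4⌋ = $49,064 → take DB $65,361. Book value $143,797.
Year 2: DB = ⌊$143,797 × 125%/4⌋ = $44,936; SL = ⌊$130,897/3⌋ = $43,632 → take DB $44,936. Book value $98,861.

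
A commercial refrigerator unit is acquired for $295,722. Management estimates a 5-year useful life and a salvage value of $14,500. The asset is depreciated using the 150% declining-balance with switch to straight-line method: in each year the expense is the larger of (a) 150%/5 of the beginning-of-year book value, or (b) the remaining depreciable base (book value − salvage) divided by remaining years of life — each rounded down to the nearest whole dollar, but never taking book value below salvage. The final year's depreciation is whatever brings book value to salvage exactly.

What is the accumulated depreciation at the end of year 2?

Depreciable base = $295,722 − $14,500 = $281,222.
Year 1: DB = ⌊$295,722 × 150%/5⌋ = $88,716; SL = ⌊$281,222/5⌋ = $56,244 → take DB $88,716. Book value $207,006.
Year 2: DB = ⌊$207,006 × 150%/5⌋ = $62,101; SL = ⌊$192,506/4⌋ = $48,126 → take DB $62,101. Book value $144,905.
Accumulated through year 2 = $295,722 − $144,905 = $150,817.

$150,817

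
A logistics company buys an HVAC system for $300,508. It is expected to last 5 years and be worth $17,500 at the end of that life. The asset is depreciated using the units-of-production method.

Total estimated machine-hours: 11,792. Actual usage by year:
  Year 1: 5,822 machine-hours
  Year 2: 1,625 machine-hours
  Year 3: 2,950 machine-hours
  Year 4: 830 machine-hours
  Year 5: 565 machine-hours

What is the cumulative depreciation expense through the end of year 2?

Depreciable base = $300,508 − $17,500 = $283,008.
Rate = $283,008 / 11,792 machine-hours = $24 per machine-hour.
Year 1: 5,822 × $24 = $139,728. Book value $160,780.
Year 2: 1,625 × $24 = $39,000. Book value $121,780.
Accumulated through year 2 = $300,508 − $121,780 = $178,728.

$178,728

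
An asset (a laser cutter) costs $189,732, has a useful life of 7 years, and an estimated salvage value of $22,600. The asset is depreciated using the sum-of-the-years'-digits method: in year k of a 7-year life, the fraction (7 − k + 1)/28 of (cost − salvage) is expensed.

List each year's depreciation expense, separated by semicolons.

Depreciable base = $189,732 − $22,600 = $167,132.
Sum of the years' digits = 7+6+5+4+3+2+1 = 28.
Year 1: $167,132 × 7/28 = $41,783. Book value $147,949.
Year 2: $167,132 × 6/28 = $35,814. Book value $112,135.
Year 3: $167,132 × 5/28 = $29,845. Book value $82,290.
Year 4: $167,132 × 4/28 = $23,876. Book value $58,414.
Year 5: $167,132 × 3/28 = $17,907. Book value $40,507.
Year 6: $167,132 × 2/28 = $11,938. Book value $28,569.
Year 7: $167,132 × 1/28 = $5,969. Book value $22,600.

$41,783; $35,814; $29,845; $23,876; $17,907; $11,938; $5,969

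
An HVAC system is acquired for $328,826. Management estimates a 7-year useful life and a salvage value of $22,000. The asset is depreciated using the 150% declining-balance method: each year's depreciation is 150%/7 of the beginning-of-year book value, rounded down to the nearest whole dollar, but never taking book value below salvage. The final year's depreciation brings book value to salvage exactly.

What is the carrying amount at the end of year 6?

$77,369

Depreciable base = $328,826 − $22,000 = $306,826.
Year 1: ⌊$328,826 × 150%/7⌋ = $70,462. Book value $258,364.
Year 2: ⌊$258,364 × 150%/7⌋ = $55,363. Book value $203,001.
Year 3: ⌊$203,001 × 150%/7⌋ = $43,500. Book value $159,501.
Year 4: ⌊$159,501 × 150%/7⌋ = $34,178. Book value $125,323.
Year 5: ⌊$125,323 × 150%/7⌋ = $26,854. Book value $98,469.
Year 6: ⌊$98,469 × 150%/7⌋ = $21,100. Book value $77,369.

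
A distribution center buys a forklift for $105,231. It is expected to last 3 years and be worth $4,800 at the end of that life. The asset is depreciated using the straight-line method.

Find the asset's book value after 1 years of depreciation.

$71,754

Depreciable base = $105,231 − $4,800 = $100,431.
Annual expense = $100,431 / 3 = $33,477.
End of year 1: book value $71,754.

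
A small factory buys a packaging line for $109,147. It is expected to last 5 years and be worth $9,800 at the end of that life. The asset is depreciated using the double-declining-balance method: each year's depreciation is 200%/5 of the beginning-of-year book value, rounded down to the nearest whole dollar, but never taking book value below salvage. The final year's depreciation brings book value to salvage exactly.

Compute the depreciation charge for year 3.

$15,717

Depreciable base = $109,147 − $9,800 = $99,347.
Year 1: ⌊$109,147 × 200%/5⌋ = $43,658. Book value $65,489.
Year 2: ⌊$65,489 × 200%/5⌋ = $26,195. Book value $39,294.
Year 3: ⌊$39,294 × 200%/5⌋ = $15,717. Book value $23,577.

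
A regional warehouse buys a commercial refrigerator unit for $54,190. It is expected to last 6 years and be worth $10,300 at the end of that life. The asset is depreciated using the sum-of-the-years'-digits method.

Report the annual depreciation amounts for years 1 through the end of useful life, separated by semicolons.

Depreciable base = $54,190 − $10,300 = $43,890.
Sum of the years' digits = 6+5+4+3+2+1 = 21.
Year 1: $43,890 × 6/21 = $12,540. Book value $41,650.
Year 2: $43,890 × 5/21 = $10,450. Book value $31,200.
Year 3: $43,890 × 4/21 = $8,360. Book value $22,840.
Year 4: $43,890 × 3/21 = $6,270. Book value $16,570.
Year 5: $43,890 × 2/21 = $4,180. Book value $12,390.
Year 6: $43,890 × 1/21 = $2,090. Book value $10,300.

$12,540; $10,450; $8,360; $6,270; $4,180; $2,090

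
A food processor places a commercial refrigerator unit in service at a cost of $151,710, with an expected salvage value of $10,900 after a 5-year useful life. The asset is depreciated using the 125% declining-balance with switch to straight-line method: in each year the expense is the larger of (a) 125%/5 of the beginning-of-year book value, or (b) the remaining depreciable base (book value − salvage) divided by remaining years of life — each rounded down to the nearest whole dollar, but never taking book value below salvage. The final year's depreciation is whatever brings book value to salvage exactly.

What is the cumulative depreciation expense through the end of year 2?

Depreciable base = $151,710 − $10,900 = $140,810.
Year 1: DB = ⌊$151,710 × 125%/5⌋ = $37,927; SL = ⌊$140,810/5⌋ = $28,162 → take DB $37,927. Book value $113,783.
Year 2: DB = ⌊$113,783 × 125%/5⌋ = $28,445; SL = ⌊$102,883/4⌋ = $25,720 → take DB $28,445. Book value $85,338.
Accumulated through year 2 = $151,710 − $85,338 = $66,372.

$66,372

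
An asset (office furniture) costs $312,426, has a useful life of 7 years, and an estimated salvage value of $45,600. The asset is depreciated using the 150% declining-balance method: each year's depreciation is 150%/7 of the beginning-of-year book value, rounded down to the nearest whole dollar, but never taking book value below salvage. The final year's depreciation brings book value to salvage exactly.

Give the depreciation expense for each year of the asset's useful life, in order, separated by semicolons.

$66,948; $52,602; $41,330; $32,474; $25,515; $20,047; $27,910

Depreciable base = $312,426 − $45,600 = $266,826.
Year 1: ⌊$312,426 × 150%/7⌋ = $66,948. Book value $245,478.
Year 2: ⌊$245,478 × 150%/7⌋ = $52,602. Book value $192,876.
Year 3: ⌊$192,876 × 150%/7⌋ = $41,330. Book value $151,546.
Year 4: ⌊$151,546 × 150%/7⌋ = $32,474. Book value $119,072.
Year 5: ⌊$119,072 × 150%/7⌋ = $25,515. Book value $93,557.
Year 6: ⌊$93,557 × 150%/7⌋ = $20,047. Book value $73,510.
Year 7 (final): $73,510 − $45,600 = $27,910. Book value $45,600.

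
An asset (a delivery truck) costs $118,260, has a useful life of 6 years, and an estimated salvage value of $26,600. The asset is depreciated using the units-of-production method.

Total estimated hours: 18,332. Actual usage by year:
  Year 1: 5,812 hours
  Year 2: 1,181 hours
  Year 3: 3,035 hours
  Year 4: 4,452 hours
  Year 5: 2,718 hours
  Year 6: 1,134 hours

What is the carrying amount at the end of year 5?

$32,270

Depreciable base = $118,260 − $26,600 = $91,660.
Rate = $91,660 / 18,332 hours = $5 per hour.
Year 1: 5,812 × $5 = $29,060. Book value $89,200.
Year 2: 1,181 × $5 = $5,905. Book value $83,295.
Year 3: 3,035 × $5 = $15,175. Book value $68,120.
Year 4: 4,452 × $5 = $22,260. Book value $45,860.
Year 5: 2,718 × $5 = $13,590. Book value $32,270.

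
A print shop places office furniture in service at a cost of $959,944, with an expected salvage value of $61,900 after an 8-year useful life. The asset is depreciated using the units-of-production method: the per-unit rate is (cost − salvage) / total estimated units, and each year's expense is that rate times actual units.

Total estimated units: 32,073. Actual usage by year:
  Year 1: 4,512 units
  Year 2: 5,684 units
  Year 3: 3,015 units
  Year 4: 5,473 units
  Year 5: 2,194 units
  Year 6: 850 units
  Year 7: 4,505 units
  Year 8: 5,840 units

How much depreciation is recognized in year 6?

Depreciable base = $959,944 − $61,900 = $898,044.
Rate = $898,044 / 32,073 units = $28 per unit.
Year 1: 4,512 × $28 = $126,336. Book value $833,608.
Year 2: 5,684 × $28 = $159,152. Book value $674,456.
Year 3: 3,015 × $28 = $84,420. Book value $590,036.
Year 4: 5,473 × $28 = $153,244. Book value $436,792.
Year 5: 2,194 × $28 = $61,432. Book value $375,360.
Year 6: 850 × $28 = $23,800. Book value $351,560.

$23,800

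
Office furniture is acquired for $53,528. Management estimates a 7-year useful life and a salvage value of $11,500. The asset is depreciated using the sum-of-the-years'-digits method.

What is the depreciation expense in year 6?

$3,002

Depreciable base = $53,528 − $11,500 = $42,028.
Sum of the years' digits = 7+6+5+4+3+2+1 = 28.
Year 1: $42,028 × 7/28 = $10,507. Book value $43,021.
Year 2: $42,028 × 6/28 = $9,006. Book value $34,015.
Year 3: $42,028 × 5/28 = $7,505. Book value $26,510.
Year 4: $42,028 × 4/28 = $6,004. Book value $20,506.
Year 5: $42,028 × 3/28 = $4,503. Book value $16,003.
Year 6: $42,028 × 2/28 = $3,002. Book value $13,001.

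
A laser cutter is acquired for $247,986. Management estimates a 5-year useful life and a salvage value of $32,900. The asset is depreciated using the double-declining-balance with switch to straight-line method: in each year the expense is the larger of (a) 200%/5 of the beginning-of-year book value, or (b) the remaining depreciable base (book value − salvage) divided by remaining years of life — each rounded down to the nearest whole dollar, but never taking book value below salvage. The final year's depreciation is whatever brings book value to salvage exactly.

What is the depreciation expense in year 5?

$0

Depreciable base = $247,986 − $32,900 = $215,086.
Year 1: DB = ⌊$247,986 × 200%/5⌋ = $99,194; SL = ⌊$215,086/5⌋ = $43,017 → take DB $99,194. Book value $148,792.
Year 2: DB = ⌊$148,792 × 200%/5⌋ = $59,516; SL = ⌊$115,892/4⌋ = $28,973 → take DB $59,516. Book value $89,276.
Year 3: DB = ⌊$89,276 × 200%/5⌋ = $35,710; SL = ⌊$56,376/3⌋ = $18,792 → take DB $35,710. Book value $53,566.
Year 4: DB = ⌊$53,566 × 200%/5⌋ = $21,426; SL = ⌊$20,666/2⌋ = $10,333 → take DB $21,426, capped at $20,666. Book value $32,900.
Year 5 (final): $32,900 − $32,900 = $0. Book value $32,900.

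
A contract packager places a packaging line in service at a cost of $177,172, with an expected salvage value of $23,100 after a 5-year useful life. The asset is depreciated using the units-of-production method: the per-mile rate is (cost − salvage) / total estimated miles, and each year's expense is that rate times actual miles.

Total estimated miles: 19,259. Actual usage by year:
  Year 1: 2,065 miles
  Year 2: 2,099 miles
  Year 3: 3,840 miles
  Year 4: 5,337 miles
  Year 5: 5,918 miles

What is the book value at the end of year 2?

$143,860

Depreciable base = $177,172 − $23,100 = $154,072.
Rate = $154,072 / 19,259 miles = $8 per mile.
Year 1: 2,065 × $8 = $16,520. Book value $160,652.
Year 2: 2,099 × $8 = $16,792. Book value $143,860.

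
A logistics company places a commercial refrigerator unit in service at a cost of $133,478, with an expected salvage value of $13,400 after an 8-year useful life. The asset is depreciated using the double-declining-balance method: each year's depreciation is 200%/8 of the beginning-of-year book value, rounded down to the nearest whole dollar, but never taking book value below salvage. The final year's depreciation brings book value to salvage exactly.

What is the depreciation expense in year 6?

$7,919

Depreciable base = $133,478 − $13,400 = $120,078.
Year 1: ⌊$133,478 × 200%/8⌋ = $33,369. Book value $100,109.
Year 2: ⌊$100,109 × 200%/8⌋ = $25,027. Book value $75,082.
Year 3: ⌊$75,082 × 200%/8⌋ = $18,770. Book value $56,312.
Year 4: ⌊$56,312 × 200%/8⌋ = $14,078. Book value $42,234.
Year 5: ⌊$42,234 × 200%/8⌋ = $10,558. Book value $31,676.
Year 6: ⌊$31,676 × 200%/8⌋ = $7,919. Book value $23,757.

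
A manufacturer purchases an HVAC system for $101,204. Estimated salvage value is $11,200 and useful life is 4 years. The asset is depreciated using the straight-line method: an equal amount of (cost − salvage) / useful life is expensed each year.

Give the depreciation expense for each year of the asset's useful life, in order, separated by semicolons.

Depreciable base = $101,204 − $11,200 = $90,004.
Annual expense = $90,004 / 4 = $22,501.
End of year 1: book value $78,703.
End of year 2: book value $56,202.
End of year 3: book value $33,701.
End of year 4: book value $11,200.

$22,501; $22,501; $22,501; $22,501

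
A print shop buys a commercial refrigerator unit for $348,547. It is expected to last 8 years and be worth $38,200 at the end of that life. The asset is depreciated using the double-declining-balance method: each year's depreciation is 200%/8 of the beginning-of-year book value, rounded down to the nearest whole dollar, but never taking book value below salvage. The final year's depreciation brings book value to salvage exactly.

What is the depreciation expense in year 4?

Depreciable base = $348,547 − $38,200 = $310,347.
Year 1: ⌊$348,547 × 200%/8⌋ = $87,136. Book value $261,411.
Year 2: ⌊$261,411 × 200%/8⌋ = $65,352. Book value $196,059.
Year 3: ⌊$196,059 × 200%/8⌋ = $49,014. Book value $147,045.
Year 4: ⌊$147,045 × 200%/8⌋ = $36,761. Book value $110,284.

$36,761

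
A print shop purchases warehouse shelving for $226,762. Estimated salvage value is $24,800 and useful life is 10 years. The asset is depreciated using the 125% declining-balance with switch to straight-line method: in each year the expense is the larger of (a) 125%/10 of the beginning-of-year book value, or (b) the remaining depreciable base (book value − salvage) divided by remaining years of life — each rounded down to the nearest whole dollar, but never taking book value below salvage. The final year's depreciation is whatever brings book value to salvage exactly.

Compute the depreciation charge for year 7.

Depreciable base = $226,762 − $24,800 = $201,962.
Year 1: DB = ⌊$226,762 × 125%/10⌋ = $28,345; SL = ⌊$201,962/10⌋ = $20,196 → take DB $28,345. Book value $198,417.
Year 2: DB = ⌊$198,417 × 125%/10⌋ = $24,802; SL = ⌊$173,617/9⌋ = $19,290 → take DB $24,802. Book value $173,615.
Year 3: DB = ⌊$173,615 × 125%/10⌋ = $21,701; SL = ⌊$148,815/8⌋ = $18,601 → take DB $21,701. Book value $151,914.
Year 4: DB = ⌊$151,914 × 125%/10⌋ = $18,989; SL = ⌊$127,114/7⌋ = $18,159 → take DB $18,989. Book value $132,925.
Year 5: DB = ⌊$132,925 × 125%/10⌋ = $16,615; SL = ⌊$108,125/6⌋ = $18,020 → take SL $18,020. Book value $114,905.
Year 6: DB = ⌊$114,905 × 125%/10⌋ = $14,363; SL = ⌊$90,105/5⌋ = $18,021 → take SL $18,021. Book value $96,884.
Year 7: DB = ⌊$96,884 × 125%/10⌋ = $12,110; SL = ⌊$72,084/4⌋ = $18,021 → take SL $18,021. Book value $78,863.

$18,021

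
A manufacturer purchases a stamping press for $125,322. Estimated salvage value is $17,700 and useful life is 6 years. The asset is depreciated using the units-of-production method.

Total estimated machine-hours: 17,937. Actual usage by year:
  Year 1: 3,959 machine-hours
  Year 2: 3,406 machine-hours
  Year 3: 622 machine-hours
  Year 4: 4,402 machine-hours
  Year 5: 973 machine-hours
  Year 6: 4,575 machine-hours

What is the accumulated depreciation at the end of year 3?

Depreciable base = $125,322 − $17,700 = $107,622.
Rate = $107,622 / 17,937 machine-hours = $6 per machine-hour.
Year 1: 3,959 × $6 = $23,754. Book value $101,568.
Year 2: 3,406 × $6 = $20,436. Book value $81,132.
Year 3: 622 × $6 = $3,732. Book value $77,400.
Accumulated through year 3 = $125,322 − $77,400 = $47,922.

$47,922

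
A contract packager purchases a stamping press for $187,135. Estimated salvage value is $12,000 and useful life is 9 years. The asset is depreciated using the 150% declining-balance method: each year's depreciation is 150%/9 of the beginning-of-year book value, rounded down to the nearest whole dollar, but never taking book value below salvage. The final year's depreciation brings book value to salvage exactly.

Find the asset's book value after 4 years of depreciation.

$90,247

Depreciable base = $187,135 − $12,000 = $175,135.
Year 1: ⌊$187,135 × 150%/9⌋ = $31,189. Book value $155,946.
Year 2: ⌊$155,946 × 150%/9⌋ = $25,991. Book value $129,955.
Year 3: ⌊$129,955 × 150%/9⌋ = $21,659. Book value $108,296.
Year 4: ⌊$108,296 × 150%/9⌋ = $18,049. Book value $90,247.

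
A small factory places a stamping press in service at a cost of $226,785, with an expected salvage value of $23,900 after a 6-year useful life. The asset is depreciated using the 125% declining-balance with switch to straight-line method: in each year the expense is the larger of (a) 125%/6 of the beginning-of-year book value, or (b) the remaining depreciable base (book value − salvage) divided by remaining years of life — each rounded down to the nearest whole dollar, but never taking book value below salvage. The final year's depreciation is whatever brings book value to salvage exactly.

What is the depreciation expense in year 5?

$29,542

Depreciable base = $226,785 − $23,900 = $202,885.
Year 1: DB = ⌊$226,785 × 125%/6⌋ = $47,246; SL = ⌊$202,885/6⌋ = $33,814 → take DB $47,246. Book value $179,539.
Year 2: DB = ⌊$179,539 × 125%/6⌋ = $37,403; SL = ⌊$155,639/5⌋ = $31,127 → take DB $37,403. Book value $142,136.
Year 3: DB = ⌊$142,136 × 125%/6⌋ = $29,611; SL = ⌊$118,236/4⌋ = $29,559 → take DB $29,611. Book value $112,525.
Year 4: DB = ⌊$112,525 × 125%/6⌋ = $23,442; SL = ⌊$88,625/3⌋ = $29,541 → take SL $29,541. Book value $82,984.
Year 5: DB = ⌊$82,984 × 125%/6⌋ = $17,288; SL = ⌊$59,084/2⌋ = $29,542 → take SL $29,542. Book value $53,442.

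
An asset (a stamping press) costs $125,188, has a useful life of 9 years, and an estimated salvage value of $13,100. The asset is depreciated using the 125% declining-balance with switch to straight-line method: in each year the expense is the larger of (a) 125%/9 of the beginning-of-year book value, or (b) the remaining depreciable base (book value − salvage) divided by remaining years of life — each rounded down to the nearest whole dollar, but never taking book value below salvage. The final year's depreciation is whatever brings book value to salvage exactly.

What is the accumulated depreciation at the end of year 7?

Depreciable base = $125,188 − $13,100 = $112,088.
Year 1: DB = ⌊$125,188 × 125%/9⌋ = $17,387; SL = ⌊$112,088/9⌋ = $12,454 → take DB $17,387. Book value $107,801.
Year 2: DB = ⌊$107,801 × 125%/9⌋ = $14,972; SL = ⌊$94,701/8⌋ = $11,837 → take DB $14,972. Book value $92,829.
Year 3: DB = ⌊$92,829 × 125%/9⌋ = $12,892; SL = ⌊$79,729/7⌋ = $11,389 → take DB $12,892. Book value $79,937.
Year 4: DB = ⌊$79,937 × 125%/9⌋ = $11,102; SL = ⌊$66,837/6⌋ = $11,139 → take SL $11,139. Book value $68,798.
Year 5: DB = ⌊$68,798 × 125%/9⌋ = $9,555; SL = ⌊$55,698/5⌋ = $11,139 → take SL $11,139. Book value $57,659.
Year 6: DB = ⌊$57,659 × 125%/9⌋ = $8,008; SL = ⌊$44,559/4⌋ = $11,139 → take SL $11,139. Book value $46,520.
Year 7: DB = ⌊$46,520 × 125%/9⌋ = $6,461; SL = ⌊$33,420/3⌋ = $11,140 → take SL $11,140. Book value $35,380.
Accumulated through year 7 = $125,188 − $35,380 = $89,808.

$89,808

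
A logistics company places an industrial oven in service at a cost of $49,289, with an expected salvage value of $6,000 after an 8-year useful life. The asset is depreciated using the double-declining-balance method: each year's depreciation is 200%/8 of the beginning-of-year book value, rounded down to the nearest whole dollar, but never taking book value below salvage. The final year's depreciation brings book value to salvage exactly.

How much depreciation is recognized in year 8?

$581

Depreciable base = $49,289 − $6,000 = $43,289.
Year 1: ⌊$49,289 × 200%/8⌋ = $12,322. Book value $36,967.
Year 2: ⌊$36,967 × 200%/8⌋ = $9,241. Book value $27,726.
Year 3: ⌊$27,726 × 200%/8⌋ = $6,931. Book value $20,795.
Year 4: ⌊$20,795 × 200%/8⌋ = $5,198. Book value $15,597.
Year 5: ⌊$15,597 × 200%/8⌋ = $3,899. Book value $11,698.
Year 6: ⌊$11,698 × 200%/8⌋ = $2,924. Book value $8,774.
Year 7: ⌊$8,774 × 200%/8⌋ = $2,193. Book value $6,581.
Year 8 (final): $6,581 − $6,000 = $581. Book value $6,000.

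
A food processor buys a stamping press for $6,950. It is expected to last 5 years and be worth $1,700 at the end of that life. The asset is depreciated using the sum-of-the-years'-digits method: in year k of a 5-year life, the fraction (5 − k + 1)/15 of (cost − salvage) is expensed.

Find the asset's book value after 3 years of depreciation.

Depreciable base = $6,950 − $1,700 = $5,250.
Sum of the years' digits = 5+4+3+2+1 = 15.
Year 1: $5,250 × 5/15 = $1,750. Book value $5,200.
Year 2: $5,250 × 4/15 = $1,400. Book value $3,800.
Year 3: $5,250 × 3/15 = $1,050. Book value $2,750.

$2,750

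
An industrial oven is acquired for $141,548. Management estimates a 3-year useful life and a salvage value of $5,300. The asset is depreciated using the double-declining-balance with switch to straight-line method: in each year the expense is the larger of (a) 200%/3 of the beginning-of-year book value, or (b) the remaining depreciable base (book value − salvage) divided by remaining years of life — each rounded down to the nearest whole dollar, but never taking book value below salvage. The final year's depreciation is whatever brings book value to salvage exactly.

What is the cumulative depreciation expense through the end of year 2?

Depreciable base = $141,548 − $5,300 = $136,248.
Year 1: DB = ⌊$141,548 × 200%/3⌋ = $94,365; SL = ⌊$136,248/3⌋ = $45,416 → take DB $94,365. Book value $47,183.
Year 2: DB = ⌊$47,183 × 200%/3⌋ = $31,455; SL = ⌊$41,883/2⌋ = $20,941 → take DB $31,455. Book value $15,728.
Accumulated through year 2 = $141,548 − $15,728 = $125,820.

$125,820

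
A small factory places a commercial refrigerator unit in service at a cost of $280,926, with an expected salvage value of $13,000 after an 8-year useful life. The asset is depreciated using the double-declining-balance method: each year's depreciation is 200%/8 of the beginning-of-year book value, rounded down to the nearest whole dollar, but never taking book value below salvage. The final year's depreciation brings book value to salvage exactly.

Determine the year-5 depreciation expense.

Depreciable base = $280,926 − $13,000 = $267,926.
Year 1: ⌊$280,926 × 200%/8⌋ = $70,231. Book value $210,695.
Year 2: ⌊$210,695 × 200%/8⌋ = $52,673. Book value $158,022.
Year 3: ⌊$158,022 × 200%/8⌋ = $39,505. Book value $118,517.
Year 4: ⌊$118,517 × 200%/8⌋ = $29,629. Book value $88,888.
Year 5: ⌊$88,888 × 200%/8⌋ = $22,222. Book value $66,666.

$22,222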